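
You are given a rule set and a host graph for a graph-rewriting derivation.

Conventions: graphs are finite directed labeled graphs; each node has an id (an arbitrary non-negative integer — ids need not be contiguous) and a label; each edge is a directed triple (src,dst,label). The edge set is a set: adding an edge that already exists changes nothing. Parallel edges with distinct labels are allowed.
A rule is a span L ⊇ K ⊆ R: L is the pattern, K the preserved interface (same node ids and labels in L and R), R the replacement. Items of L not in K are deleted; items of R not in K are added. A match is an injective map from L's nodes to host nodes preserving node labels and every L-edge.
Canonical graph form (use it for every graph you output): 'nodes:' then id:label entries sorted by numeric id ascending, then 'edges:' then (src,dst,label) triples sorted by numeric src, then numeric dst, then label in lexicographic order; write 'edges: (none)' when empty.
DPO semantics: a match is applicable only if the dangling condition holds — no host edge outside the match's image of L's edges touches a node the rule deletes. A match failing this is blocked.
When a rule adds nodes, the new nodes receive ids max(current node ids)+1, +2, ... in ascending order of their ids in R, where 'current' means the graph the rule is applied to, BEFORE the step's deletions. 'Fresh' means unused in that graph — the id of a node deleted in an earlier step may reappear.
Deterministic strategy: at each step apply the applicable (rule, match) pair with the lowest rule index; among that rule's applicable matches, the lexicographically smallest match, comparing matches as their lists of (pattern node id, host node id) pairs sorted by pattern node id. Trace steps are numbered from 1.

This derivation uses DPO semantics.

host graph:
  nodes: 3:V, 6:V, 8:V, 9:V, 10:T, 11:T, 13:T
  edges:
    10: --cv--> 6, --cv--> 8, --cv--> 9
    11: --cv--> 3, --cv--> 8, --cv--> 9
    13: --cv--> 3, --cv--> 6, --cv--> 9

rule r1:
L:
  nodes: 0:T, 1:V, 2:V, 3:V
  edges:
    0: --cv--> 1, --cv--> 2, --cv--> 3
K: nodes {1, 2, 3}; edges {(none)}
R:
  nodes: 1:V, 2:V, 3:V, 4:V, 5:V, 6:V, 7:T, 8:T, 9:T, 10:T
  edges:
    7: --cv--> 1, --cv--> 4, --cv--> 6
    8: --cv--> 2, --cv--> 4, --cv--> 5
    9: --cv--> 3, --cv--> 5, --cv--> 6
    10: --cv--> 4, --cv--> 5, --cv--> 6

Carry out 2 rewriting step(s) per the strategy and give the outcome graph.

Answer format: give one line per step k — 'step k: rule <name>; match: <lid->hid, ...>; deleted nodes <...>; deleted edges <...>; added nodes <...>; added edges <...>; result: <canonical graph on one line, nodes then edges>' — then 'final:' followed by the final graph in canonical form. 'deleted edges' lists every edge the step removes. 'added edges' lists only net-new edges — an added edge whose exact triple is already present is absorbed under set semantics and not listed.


step 1: rule r1; match: 0->10, 1->6, 2->8, 3->9; deleted nodes 10; deleted edges (10,6,cv); (10,8,cv); (10,9,cv); added nodes 14, 15, 16, 17, 18, 19, 20; added edges (17,6,cv); (17,14,cv); (17,16,cv); (18,8,cv); (18,14,cv); (18,15,cv); (19,9,cv); (19,15,cv); (19,16,cv); (20,14,cv); (20,15,cv); (20,16,cv); result: nodes: 3:V, 6:V, 8:V, 9:V, 11:T, 13:T, 14:V, 15:V, 16:V, 17:T, 18:T, 19:T, 20:T edges: (11,3,cv); (11,8,cv); (11,9,cv); (13,3,cv); (13,6,cv); (13,9,cv); (17,6,cv); (17,14,cv); (17,16,cv); (18,8,cv); (18,14,cv); (18,15,cv); (19,9,cv); (19,15,cv); (19,16,cv); (20,14,cv); (20,15,cv); (20,16,cv)
step 2: rule r1; match: 0->11, 1->3, 2->8, 3->9; deleted nodes 11; deleted edges (11,3,cv); (11,8,cv); (11,9,cv); added nodes 21, 22, 23, 24, 25, 26, 27; added edges (24,3,cv); (24,21,cv); (24,23,cv); (25,8,cv); (25,21,cv); (25,22,cv); (26,9,cv); (26,22,cv); (26,23,cv); (27,21,cv); (27,22,cv); (27,23,cv); result: nodes: 3:V, 6:V, 8:V, 9:V, 13:T, 14:V, 15:V, 16:V, 17:T, 18:T, 19:T, 20:T, 21:V, 22:V, 23:V, 24:T, 25:T, 26:T, 27:T edges: (13,3,cv); (13,6,cv); (13,9,cv); (17,6,cv); (17,14,cv); (17,16,cv); (18,8,cv); (18,14,cv); (18,15,cv); (19,9,cv); (19,15,cv); (19,16,cv); (20,14,cv); (20,15,cv); (20,16,cv); (24,3,cv); (24,21,cv); (24,23,cv); (25,8,cv); (25,21,cv); (25,22,cv); (26,9,cv); (26,22,cv); (26,23,cv); (27,21,cv); (27,22,cv); (27,23,cv)
final:
nodes: 3:V, 6:V, 8:V, 9:V, 13:T, 14:V, 15:V, 16:V, 17:T, 18:T, 19:T, 20:T, 21:V, 22:V, 23:V, 24:T, 25:T, 26:T, 27:T
edges: (13,3,cv); (13,6,cv); (13,9,cv); (17,6,cv); (17,14,cv); (17,16,cv); (18,8,cv); (18,14,cv); (18,15,cv); (19,9,cv); (19,15,cv); (19,16,cv); (20,14,cv); (20,15,cv); (20,16,cv); (24,3,cv); (24,21,cv); (24,23,cv); (25,8,cv); (25,21,cv); (25,22,cv); (26,9,cv); (26,22,cv); (26,23,cv); (27,21,cv); (27,22,cv); (27,23,cv)


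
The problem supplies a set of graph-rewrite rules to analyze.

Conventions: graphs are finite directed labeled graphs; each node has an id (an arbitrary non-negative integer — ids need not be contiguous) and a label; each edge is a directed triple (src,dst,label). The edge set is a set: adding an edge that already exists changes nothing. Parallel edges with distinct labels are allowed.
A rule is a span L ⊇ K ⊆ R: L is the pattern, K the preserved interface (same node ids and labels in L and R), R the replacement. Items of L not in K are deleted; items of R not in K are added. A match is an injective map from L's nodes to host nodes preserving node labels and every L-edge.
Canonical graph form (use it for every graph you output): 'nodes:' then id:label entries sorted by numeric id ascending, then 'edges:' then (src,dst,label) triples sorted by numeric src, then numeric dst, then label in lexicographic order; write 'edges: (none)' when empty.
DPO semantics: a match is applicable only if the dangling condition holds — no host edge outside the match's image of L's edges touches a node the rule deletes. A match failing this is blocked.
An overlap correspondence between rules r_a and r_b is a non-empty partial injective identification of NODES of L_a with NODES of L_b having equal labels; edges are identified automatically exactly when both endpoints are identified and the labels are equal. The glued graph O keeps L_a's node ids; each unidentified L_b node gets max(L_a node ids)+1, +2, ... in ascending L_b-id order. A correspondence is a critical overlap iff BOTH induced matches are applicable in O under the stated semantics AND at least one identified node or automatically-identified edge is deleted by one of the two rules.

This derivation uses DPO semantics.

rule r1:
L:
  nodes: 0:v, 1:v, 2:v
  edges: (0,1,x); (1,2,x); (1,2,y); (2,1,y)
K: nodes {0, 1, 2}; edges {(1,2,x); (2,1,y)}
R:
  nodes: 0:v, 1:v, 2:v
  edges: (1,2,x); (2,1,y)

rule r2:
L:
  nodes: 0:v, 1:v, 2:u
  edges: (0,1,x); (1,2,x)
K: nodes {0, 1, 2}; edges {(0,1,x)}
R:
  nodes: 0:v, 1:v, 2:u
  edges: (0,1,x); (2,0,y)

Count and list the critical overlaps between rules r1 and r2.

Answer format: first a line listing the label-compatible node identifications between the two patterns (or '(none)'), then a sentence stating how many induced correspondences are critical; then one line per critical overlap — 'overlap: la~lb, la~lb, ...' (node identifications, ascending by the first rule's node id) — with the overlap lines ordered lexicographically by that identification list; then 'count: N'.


label-compatible node identifications between L(r1) and L(r2): 0~0, 0~1, 1~0, 1~1, 2~0, 2~1
1 of the induced correspondences is a critical overlap of r1 and r2.
overlap: 0~0, 1~1
count: 1


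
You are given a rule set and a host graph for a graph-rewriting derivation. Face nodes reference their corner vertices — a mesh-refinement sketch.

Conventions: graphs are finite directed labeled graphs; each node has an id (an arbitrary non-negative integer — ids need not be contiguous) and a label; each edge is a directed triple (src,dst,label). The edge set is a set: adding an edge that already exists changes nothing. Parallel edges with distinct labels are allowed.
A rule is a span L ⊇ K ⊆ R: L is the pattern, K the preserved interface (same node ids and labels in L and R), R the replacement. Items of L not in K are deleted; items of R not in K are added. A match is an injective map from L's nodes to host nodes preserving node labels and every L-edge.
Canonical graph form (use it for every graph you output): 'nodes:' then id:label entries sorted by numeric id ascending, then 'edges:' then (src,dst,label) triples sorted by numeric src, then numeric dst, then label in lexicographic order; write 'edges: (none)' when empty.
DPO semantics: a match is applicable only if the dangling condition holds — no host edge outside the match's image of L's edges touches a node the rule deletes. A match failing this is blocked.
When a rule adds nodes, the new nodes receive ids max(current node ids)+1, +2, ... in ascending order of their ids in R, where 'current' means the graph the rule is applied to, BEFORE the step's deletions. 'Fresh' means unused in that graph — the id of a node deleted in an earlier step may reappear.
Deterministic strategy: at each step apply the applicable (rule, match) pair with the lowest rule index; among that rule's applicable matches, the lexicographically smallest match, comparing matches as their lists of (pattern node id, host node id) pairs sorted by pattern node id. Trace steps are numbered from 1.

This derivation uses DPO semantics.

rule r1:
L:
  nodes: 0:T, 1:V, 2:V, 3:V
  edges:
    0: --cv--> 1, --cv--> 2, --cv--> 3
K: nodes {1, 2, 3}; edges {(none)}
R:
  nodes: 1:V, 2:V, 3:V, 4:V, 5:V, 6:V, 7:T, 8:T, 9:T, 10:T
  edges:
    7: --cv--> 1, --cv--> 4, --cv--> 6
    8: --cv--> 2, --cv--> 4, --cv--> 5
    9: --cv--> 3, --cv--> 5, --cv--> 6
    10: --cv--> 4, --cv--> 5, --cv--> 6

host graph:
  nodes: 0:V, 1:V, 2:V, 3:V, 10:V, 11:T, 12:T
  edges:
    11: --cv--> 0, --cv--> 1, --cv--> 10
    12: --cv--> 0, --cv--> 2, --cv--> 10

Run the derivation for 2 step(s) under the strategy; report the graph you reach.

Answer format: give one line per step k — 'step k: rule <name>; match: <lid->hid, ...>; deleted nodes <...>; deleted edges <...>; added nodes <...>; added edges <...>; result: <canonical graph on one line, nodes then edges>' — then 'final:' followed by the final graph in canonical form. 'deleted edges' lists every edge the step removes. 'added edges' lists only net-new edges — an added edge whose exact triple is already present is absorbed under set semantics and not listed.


step 1: rule r1; match: 0->11, 1->0, 2->1, 3->10; deleted nodes 11; deleted edges (11,0,cv); (11,1,cv); (11,10,cv); added nodes 13, 14, 15, 16, 17, 18, 19; added edges (16,0,cv); (16,13,cv); (16,15,cv); (17,1,cv); (17,13,cv); (17,14,cv); (18,10,cv); (18,14,cv); (18,15,cv); (19,13,cv); (19,14,cv); (19,15,cv); result: nodes: 0:V, 1:V, 2:V, 3:V, 10:V, 12:T, 13:V, 14:V, 15:V, 16:T, 17:T, 18:T, 19:T edges: (12,0,cv); (12,2,cv); (12,10,cv); (16,0,cv); (16,13,cv); (16,15,cv); (17,1,cv); (17,13,cv); (17,14,cv); (18,10,cv); (18,14,cv); (18,15,cv); (19,13,cv); (19,14,cv); (19,15,cv)
step 2: rule r1; match: 0->12, 1->0, 2->2, 3->10; deleted nodes 12; deleted edges (12,0,cv); (12,2,cv); (12,10,cv); added nodes 20, 21, 22, 23, 24, 25, 26; added edges (23,0,cv); (23,20,cv); (23,22,cv); (24,2,cv); (24,20,cv); (24,21,cv); (25,10,cv); (25,21,cv); (25,22,cv); (26,20,cv); (26,21,cv); (26,22,cv); result: nodes: 0:V, 1:V, 2:V, 3:V, 10:V, 13:V, 14:V, 15:V, 16:T, 17:T, 18:T, 19:T, 20:V, 21:V, 22:V, 23:T, 24:T, 25:T, 26:T edges: (16,0,cv); (16,13,cv); (16,15,cv); (17,1,cv); (17,13,cv); (17,14,cv); (18,10,cv); (18,14,cv); (18,15,cv); (19,13,cv); (19,14,cv); (19,15,cv); (23,0,cv); (23,20,cv); (23,22,cv); (24,2,cv); (24,20,cv); (24,21,cv); (25,10,cv); (25,21,cv); (25,22,cv); (26,20,cv); (26,21,cv); (26,22,cv)
final:
nodes: 0:V, 1:V, 2:V, 3:V, 10:V, 13:V, 14:V, 15:V, 16:T, 17:T, 18:T, 19:T, 20:V, 21:V, 22:V, 23:T, 24:T, 25:T, 26:T
edges: (16,0,cv); (16,13,cv); (16,15,cv); (17,1,cv); (17,13,cv); (17,14,cv); (18,10,cv); (18,14,cv); (18,15,cv); (19,13,cv); (19,14,cv); (19,15,cv); (23,0,cv); (23,20,cv); (23,22,cv); (24,2,cv); (24,20,cv); (24,21,cv); (25,10,cv); (25,21,cv); (25,22,cv); (26,20,cv); (26,21,cv); (26,22,cv)


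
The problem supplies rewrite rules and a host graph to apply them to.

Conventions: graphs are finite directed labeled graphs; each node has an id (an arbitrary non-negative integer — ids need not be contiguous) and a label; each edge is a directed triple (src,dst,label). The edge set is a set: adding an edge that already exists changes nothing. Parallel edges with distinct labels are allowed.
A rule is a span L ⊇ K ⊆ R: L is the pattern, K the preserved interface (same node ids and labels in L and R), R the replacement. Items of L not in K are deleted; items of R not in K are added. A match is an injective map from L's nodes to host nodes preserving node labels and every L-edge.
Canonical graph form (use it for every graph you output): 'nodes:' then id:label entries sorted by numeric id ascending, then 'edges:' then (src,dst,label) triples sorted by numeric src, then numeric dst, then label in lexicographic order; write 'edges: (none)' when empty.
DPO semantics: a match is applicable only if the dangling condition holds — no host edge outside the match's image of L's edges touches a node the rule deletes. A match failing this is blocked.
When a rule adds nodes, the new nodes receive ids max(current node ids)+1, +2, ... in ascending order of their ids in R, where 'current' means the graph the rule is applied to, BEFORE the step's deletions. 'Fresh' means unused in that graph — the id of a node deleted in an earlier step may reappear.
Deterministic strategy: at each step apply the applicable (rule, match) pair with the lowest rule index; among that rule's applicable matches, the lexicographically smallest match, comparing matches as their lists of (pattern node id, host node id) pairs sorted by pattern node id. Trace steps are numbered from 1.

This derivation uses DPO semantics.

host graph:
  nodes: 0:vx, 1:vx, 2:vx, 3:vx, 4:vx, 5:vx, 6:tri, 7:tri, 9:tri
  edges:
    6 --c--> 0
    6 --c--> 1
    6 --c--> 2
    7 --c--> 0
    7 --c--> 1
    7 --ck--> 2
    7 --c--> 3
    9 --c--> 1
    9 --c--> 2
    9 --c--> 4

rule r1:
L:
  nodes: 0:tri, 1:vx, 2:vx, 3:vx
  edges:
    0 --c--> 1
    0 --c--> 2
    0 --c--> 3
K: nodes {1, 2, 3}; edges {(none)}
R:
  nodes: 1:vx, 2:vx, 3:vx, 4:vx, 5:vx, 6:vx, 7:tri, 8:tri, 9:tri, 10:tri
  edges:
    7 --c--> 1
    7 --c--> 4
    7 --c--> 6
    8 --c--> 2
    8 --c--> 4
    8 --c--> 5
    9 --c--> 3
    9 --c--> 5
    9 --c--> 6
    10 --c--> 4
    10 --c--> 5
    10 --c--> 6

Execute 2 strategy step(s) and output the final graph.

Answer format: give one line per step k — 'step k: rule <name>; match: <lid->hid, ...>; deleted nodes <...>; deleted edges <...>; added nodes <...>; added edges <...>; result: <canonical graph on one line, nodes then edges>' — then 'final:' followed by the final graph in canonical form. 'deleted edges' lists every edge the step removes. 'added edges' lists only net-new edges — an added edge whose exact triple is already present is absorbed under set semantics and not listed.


step 1: rule r1; match: 0->6, 1->0, 2->1, 3->2; deleted nodes 6; deleted edges (6,0,c); (6,1,c); (6,2,c); added nodes 10, 11, 12, 13, 14, 15, 16; added edges (13,0,c); (13,10,c); (13,12,c); (14,1,c); (14,10,c); (14,11,c); (15,2,c); (15,11,c); (15,12,c); (16,10,c); (16,11,c); (16,12,c); result: nodes: 0:vx, 1:vx, 2:vx, 3:vx, 4:vx, 5:vx, 7:tri, 9:tri, 10:vx, 11:vx, 12:vx, 13:tri, 14:tri, 15:tri, 16:tri edges: (7,0,c); (7,1,c); (7,2,ck); (7,3,c); (9,1,c); (9,2,c); (9,4,c); (13,0,c); (13,10,c); (13,12,c); (14,1,c); (14,10,c); (14,11,c); (15,2,c); (15,11,c); (15,12,c); (16,10,c); (16,11,c); (16,12,c)
step 2: rule r1; match: 0->9, 1->1, 2->2, 3->4; deleted nodes 9; deleted edges (9,1,c); (9,2,c); (9,4,c); added nodes 17, 18, 19, 20, 21, 22, 23; added edges (20,1,c); (20,17,c); (20,19,c); (21,2,c); (21,17,c); (21,18,c); (22,4,c); (22,18,c); (22,19,c); (23,17,c); (23,18,c); (23,19,c); result: nodes: 0:vx, 1:vx, 2:vx, 3:vx, 4:vx, 5:vx, 7:tri, 10:vx, 11:vx, 12:vx, 13:tri, 14:tri, 15:tri, 16:tri, 17:vx, 18:vx, 19:vx, 20:tri, 21:tri, 22:tri, 23:tri edges: (7,0,c); (7,1,c); (7,2,ck); (7,3,c); (13,0,c); (13,10,c); (13,12,c); (14,1,c); (14,10,c); (14,11,c); (15,2,c); (15,11,c); (15,12,c); (16,10,c); (16,11,c); (16,12,c); (20,1,c); (20,17,c); (20,19,c); (21,2,c); (21,17,c); (21,18,c); (22,4,c); (22,18,c); (22,19,c); (23,17,c); (23,18,c); (23,19,c)
final:
nodes: 0:vx, 1:vx, 2:vx, 3:vx, 4:vx, 5:vx, 7:tri, 10:vx, 11:vx, 12:vx, 13:tri, 14:tri, 15:tri, 16:tri, 17:vx, 18:vx, 19:vx, 20:tri, 21:tri, 22:tri, 23:tri
edges: (7,0,c); (7,1,c); (7,2,ck); (7,3,c); (13,0,c); (13,10,c); (13,12,c); (14,1,c); (14,10,c); (14,11,c); (15,2,c); (15,11,c); (15,12,c); (16,10,c); (16,11,c); (16,12,c); (20,1,c); (20,17,c); (20,19,c); (21,2,c); (21,17,c); (21,18,c); (22,4,c); (22,18,c); (22,19,c); (23,17,c); (23,18,c); (23,19,c)


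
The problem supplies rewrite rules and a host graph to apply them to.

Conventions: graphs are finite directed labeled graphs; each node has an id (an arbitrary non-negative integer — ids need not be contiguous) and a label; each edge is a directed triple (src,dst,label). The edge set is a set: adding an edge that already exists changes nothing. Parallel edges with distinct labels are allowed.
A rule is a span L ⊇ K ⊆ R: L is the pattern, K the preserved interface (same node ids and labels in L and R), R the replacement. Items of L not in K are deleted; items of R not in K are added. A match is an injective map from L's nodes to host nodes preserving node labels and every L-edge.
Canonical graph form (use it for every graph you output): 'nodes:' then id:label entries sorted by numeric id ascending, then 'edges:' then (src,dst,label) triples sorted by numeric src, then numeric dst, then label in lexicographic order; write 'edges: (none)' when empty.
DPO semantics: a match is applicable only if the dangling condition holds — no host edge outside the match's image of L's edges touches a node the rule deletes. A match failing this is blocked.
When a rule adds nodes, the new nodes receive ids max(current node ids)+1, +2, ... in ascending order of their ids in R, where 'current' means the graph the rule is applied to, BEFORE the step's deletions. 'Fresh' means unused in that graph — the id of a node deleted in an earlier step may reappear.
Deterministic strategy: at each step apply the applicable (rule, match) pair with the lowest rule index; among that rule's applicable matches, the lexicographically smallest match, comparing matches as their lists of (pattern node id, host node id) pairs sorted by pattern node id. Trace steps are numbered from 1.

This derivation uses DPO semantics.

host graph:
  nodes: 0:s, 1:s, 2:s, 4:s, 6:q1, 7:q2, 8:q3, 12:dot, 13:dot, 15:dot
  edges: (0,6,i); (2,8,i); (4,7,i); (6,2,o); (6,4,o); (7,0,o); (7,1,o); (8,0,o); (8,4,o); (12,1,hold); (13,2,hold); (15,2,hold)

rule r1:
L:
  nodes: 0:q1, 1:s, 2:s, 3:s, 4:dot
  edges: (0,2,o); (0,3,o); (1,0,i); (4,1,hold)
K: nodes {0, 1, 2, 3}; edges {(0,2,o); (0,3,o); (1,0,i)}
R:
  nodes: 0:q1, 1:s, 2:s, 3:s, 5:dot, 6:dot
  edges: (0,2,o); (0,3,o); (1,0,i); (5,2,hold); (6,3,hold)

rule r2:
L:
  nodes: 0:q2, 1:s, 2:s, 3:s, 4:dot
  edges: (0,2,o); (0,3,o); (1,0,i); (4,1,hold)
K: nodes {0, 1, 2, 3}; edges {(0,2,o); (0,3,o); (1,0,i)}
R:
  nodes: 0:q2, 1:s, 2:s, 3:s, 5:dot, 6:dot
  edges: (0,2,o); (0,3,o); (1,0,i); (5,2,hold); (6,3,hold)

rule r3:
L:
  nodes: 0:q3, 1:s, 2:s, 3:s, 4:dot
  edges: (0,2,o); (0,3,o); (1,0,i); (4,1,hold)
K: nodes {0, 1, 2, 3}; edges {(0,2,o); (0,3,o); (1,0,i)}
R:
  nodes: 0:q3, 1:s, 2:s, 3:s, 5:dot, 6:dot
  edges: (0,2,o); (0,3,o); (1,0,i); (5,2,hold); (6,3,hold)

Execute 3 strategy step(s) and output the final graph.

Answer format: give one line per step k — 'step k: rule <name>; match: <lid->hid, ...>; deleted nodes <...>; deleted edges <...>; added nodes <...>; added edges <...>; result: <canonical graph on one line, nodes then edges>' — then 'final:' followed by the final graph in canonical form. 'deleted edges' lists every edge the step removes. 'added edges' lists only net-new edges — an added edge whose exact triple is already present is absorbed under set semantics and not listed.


step 1: rule r3; match: 0->8, 1->2, 2->0, 3->4, 4->13; deleted nodes 13; deleted edges (13,2,hold); added nodes 16, 17; added edges (16,0,hold); (17,4,hold); result: nodes: 0:s, 1:s, 2:s, 4:s, 6:q1, 7:q2, 8:q3, 12:dot, 15:dot, 16:dot, 17:dot edges: (0,6,i); (2,8,i); (4,7,i); (6,2,o); (6,4,o); (7,0,o); (7,1,o); (8,0,o); (8,4,o); (12,1,hold); (15,2,hold); (16,0,hold); (17,4,hold)
step 2: rule r1; match: 0->6, 1->0, 2->2, 3->4, 4->16; deleted nodes 16; deleted edges (16,0,hold); added nodes 18, 19; added edges (18,2,hold); (19,4,hold); result: nodes: 0:s, 1:s, 2:s, 4:s, 6:q1, 7:q2, 8:q3, 12:dot, 15:dot, 17:dot, 18:dot, 19:dot edges: (0,6,i); (2,8,i); (4,7,i); (6,2,o); (6,4,o); (7,0,o); (7,1,o); (8,0,o); (8,4,o); (12,1,hold); (15,2,hold); (17,4,hold); (18,2,hold); (19,4,hold)
step 3: rule r2; match: 0->7, 1->4, 2->0, 3->1, 4->17; deleted nodes 17; deleted edges (17,4,hold); added nodes 20, 21; added edges (20,0,hold); (21,1,hold); result: nodes: 0:s, 1:s, 2:s, 4:s, 6:q1, 7:q2, 8:q3, 12:dot, 15:dot, 18:dot, 19:dot, 20:dot, 21:dot edges: (0,6,i); (2,8,i); (4,7,i); (6,2,o); (6,4,o); (7,0,o); (7,1,o); (8,0,o); (8,4,o); (12,1,hold); (15,2,hold); (18,2,hold); (19,4,hold); (20,0,hold); (21,1,hold)
final:
nodes: 0:s, 1:s, 2:s, 4:s, 6:q1, 7:q2, 8:q3, 12:dot, 15:dot, 18:dot, 19:dot, 20:dot, 21:dot
edges: (0,6,i); (2,8,i); (4,7,i); (6,2,o); (6,4,o); (7,0,o); (7,1,o); (8,0,o); (8,4,o); (12,1,hold); (15,2,hold); (18,2,hold); (19,4,hold); (20,0,hold); (21,1,hold)


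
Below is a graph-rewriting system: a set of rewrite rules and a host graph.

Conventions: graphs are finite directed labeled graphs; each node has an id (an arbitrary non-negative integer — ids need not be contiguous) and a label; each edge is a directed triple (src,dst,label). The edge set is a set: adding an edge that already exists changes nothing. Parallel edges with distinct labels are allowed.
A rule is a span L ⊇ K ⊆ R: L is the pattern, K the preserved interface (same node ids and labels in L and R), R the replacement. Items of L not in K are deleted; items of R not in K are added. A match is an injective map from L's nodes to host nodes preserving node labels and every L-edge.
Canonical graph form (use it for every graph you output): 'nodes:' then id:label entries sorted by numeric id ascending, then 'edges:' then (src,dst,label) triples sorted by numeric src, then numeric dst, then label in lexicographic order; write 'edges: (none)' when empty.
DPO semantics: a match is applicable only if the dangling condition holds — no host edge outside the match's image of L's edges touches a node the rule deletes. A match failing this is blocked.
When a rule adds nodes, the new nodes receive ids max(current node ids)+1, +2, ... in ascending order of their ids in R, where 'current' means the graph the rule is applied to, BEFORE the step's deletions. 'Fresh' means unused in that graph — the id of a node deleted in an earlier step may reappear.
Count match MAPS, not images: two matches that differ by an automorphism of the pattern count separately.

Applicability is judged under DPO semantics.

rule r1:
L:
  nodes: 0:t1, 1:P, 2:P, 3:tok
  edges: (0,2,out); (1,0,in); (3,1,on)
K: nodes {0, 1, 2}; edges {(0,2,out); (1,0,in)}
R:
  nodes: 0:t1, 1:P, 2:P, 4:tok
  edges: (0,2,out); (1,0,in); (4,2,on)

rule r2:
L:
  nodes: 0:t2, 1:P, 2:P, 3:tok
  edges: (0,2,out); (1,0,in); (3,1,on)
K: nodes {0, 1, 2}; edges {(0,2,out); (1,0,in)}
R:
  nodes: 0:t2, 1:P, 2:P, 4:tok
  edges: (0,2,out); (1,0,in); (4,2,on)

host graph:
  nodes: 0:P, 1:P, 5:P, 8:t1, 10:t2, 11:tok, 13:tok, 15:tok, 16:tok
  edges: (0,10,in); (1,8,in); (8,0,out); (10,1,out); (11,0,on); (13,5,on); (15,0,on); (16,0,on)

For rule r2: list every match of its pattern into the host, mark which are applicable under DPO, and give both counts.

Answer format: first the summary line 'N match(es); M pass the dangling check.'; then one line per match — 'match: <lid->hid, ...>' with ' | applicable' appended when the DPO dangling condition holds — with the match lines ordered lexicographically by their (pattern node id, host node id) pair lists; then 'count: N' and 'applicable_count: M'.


3 match(es); 3 pass the dangling check.
match: 0->10, 1->0, 2->1, 3->11 | applicable
match: 0->10, 1->0, 2->1, 3->15 | applicable
match: 0->10, 1->0, 2->1, 3->16 | applicable
count: 3
applicable_count: 3


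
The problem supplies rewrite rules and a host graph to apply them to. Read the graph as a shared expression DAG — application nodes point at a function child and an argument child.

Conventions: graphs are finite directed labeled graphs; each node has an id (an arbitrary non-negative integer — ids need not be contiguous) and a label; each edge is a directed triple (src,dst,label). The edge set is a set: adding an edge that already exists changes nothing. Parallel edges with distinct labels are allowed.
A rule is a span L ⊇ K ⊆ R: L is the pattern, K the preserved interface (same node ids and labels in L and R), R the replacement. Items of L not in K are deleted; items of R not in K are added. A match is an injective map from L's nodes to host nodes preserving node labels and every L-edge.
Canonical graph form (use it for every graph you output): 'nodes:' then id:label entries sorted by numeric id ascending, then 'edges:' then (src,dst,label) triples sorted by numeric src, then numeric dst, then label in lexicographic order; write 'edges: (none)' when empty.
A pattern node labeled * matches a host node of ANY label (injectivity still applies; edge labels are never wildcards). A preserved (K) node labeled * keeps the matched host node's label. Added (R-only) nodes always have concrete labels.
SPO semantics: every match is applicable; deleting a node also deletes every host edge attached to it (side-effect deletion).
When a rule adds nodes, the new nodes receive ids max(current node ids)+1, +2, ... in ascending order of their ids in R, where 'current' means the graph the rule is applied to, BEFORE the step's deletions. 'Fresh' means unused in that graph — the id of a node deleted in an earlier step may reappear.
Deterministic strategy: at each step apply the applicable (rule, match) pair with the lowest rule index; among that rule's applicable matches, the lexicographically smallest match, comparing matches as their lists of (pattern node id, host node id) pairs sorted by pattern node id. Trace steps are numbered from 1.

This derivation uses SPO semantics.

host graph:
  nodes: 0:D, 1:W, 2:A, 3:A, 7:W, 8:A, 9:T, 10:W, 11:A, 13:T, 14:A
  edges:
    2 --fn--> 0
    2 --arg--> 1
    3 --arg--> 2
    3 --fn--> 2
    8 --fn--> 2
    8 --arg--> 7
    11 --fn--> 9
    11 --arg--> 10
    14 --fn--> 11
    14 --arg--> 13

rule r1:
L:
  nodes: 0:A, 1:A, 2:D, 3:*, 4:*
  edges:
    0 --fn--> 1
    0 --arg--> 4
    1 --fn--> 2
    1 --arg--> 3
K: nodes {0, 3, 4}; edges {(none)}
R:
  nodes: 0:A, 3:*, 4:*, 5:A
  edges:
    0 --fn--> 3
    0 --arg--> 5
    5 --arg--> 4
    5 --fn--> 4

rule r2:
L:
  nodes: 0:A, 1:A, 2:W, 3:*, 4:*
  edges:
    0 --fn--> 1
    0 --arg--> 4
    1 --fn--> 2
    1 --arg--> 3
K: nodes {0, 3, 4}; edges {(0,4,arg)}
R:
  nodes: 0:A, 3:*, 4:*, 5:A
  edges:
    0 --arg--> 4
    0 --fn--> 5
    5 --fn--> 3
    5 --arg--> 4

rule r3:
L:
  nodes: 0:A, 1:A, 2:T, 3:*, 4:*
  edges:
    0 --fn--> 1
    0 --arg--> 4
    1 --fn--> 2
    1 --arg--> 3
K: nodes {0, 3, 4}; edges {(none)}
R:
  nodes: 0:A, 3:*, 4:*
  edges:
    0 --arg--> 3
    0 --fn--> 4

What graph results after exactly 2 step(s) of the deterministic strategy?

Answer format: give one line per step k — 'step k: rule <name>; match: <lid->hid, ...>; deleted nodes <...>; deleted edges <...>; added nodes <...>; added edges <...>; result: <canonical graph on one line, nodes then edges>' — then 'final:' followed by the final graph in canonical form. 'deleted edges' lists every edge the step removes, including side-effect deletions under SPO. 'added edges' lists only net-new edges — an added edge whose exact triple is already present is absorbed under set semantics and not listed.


step 1: rule r1; match: 0->8, 1->2, 2->0, 3->1, 4->7; deleted nodes 0, 2; deleted edges (2,0,fn); (2,1,arg); (3,2,arg); (3,2,fn); (8,2,fn); (8,7,arg); added nodes 15; added edges (8,1,fn); (8,15,arg); (15,7,arg); (15,7,fn); result: nodes: 1:W, 3:A, 7:W, 8:A, 9:T, 10:W, 11:A, 13:T, 14:A, 15:A edges: (8,1,fn); (8,15,arg); (11,9,fn); (11,10,arg); (14,11,fn); (14,13,arg); (15,7,arg); (15,7,fn)
step 2: rule r3; match: 0->14, 1->11, 2->9, 3->10, 4->13; deleted nodes 9, 11; deleted edges (11,9,fn); (11,10,arg); (14,11,fn); (14,13,arg); added nodes (none); added edges (14,10,arg); (14,13,fn); result: nodes: 1:W, 3:A, 7:W, 8:A, 10:W, 13:T, 14:A, 15:A edges: (8,1,fn); (8,15,arg); (14,10,arg); (14,13,fn); (15,7,arg); (15,7,fn)
final:
nodes: 1:W, 3:A, 7:W, 8:A, 10:W, 13:T, 14:A, 15:A
edges: (8,1,fn); (8,15,arg); (14,10,arg); (14,13,fn); (15,7,arg); (15,7,fn)


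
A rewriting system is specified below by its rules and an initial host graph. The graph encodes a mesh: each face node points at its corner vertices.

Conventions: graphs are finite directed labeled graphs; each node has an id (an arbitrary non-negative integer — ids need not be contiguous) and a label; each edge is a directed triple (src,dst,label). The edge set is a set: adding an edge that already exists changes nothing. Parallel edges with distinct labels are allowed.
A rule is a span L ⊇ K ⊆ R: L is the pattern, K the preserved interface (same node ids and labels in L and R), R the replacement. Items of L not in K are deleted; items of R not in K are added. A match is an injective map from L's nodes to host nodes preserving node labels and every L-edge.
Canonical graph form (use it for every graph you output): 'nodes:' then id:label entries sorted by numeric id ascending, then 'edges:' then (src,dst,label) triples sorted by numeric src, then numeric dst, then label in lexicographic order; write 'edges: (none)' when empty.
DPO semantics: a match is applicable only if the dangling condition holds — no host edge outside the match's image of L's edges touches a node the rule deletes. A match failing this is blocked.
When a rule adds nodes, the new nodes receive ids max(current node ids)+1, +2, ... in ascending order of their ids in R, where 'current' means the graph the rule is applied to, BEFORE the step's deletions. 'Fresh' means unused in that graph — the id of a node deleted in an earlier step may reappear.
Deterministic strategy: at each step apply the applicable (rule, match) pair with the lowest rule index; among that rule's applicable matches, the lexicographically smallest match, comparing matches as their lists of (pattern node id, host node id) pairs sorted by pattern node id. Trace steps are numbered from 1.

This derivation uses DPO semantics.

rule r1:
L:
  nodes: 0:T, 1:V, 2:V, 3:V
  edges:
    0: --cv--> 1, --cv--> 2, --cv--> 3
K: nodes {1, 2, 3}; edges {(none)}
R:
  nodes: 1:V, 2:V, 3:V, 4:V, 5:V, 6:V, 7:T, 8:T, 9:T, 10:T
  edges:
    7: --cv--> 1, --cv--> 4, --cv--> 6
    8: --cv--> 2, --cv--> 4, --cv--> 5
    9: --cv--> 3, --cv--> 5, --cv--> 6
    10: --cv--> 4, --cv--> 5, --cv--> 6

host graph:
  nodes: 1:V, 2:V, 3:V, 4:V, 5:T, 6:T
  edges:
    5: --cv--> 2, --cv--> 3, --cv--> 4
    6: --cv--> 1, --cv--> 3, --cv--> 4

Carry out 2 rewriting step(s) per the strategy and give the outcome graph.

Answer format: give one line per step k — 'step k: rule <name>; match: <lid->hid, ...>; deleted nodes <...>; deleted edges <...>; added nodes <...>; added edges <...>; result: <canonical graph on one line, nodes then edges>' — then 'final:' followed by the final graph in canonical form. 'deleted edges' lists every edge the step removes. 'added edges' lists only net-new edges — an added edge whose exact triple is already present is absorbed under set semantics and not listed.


step 1: rule r1; match: 0->5, 1->2, 2->3, 3->4; deleted nodes 5; deleted edges (5,2,cv); (5,3,cv); (5,4,cv); added nodes 7, 8, 9, 10, 11, 12, 13; added edges (10,2,cv); (10,7,cv); (10,9,cv); (11,3,cv); (11,7,cv); (11,8,cv); (12,4,cv); (12,8,cv); (12,9,cv); (13,7,cv); (13,8,cv); (13,9,cv); result: nodes: 1:V, 2:V, 3:V, 4:V, 6:T, 7:V, 8:V, 9:V, 10:T, 11:T, 12:T, 13:T edges: (6,1,cv); (6,3,cv); (6,4,cv); (10,2,cv); (10,7,cv); (10,9,cv); (11,3,cv); (11,7,cv); (11,8,cv); (12,4,cv); (12,8,cv); (12,9,cv); (13,7,cv); (13,8,cv); (13,9,cv)
step 2: rule r1; match: 0->6, 1->1, 2->3, 3->4; deleted nodes 6; deleted edges (6,1,cv); (6,3,cv); (6,4,cv); added nodes 14, 15, 16, 17, 18, 19, 20; added edges (17,1,cv); (17,14,cv); (17,16,cv); (18,3,cv); (18,14,cv); (18,15,cv); (19,4,cv); (19,15,cv); (19,16,cv); (20,14,cv); (20,15,cv); (20,16,cv); result: nodes: 1:V, 2:V, 3:V, 4:V, 7:V, 8:V, 9:V, 10:T, 11:T, 12:T, 13:T, 14:V, 15:V, 16:V, 17:T, 18:T, 19:T, 20:T edges: (10,2,cv); (10,7,cv); (10,9,cv); (11,3,cv); (11,7,cv); (11,8,cv); (12,4,cv); (12,8,cv); (12,9,cv); (13,7,cv); (13,8,cv); (13,9,cv); (17,1,cv); (17,14,cv); (17,16,cv); (18,3,cv); (18,14,cv); (18,15,cv); (19,4,cv); (19,15,cv); (19,16,cv); (20,14,cv); (20,15,cv); (20,16,cv)
final:
nodes: 1:V, 2:V, 3:V, 4:V, 7:V, 8:V, 9:V, 10:T, 11:T, 12:T, 13:T, 14:V, 15:V, 16:V, 17:T, 18:T, 19:T, 20:T
edges: (10,2,cv); (10,7,cv); (10,9,cv); (11,3,cv); (11,7,cv); (11,8,cv); (12,4,cv); (12,8,cv); (12,9,cv); (13,7,cv); (13,8,cv); (13,9,cv); (17,1,cv); (17,14,cv); (17,16,cv); (18,3,cv); (18,14,cv); (18,15,cv); (19,4,cv); (19,15,cv); (19,16,cv); (20,14,cv); (20,15,cv); (20,16,cv)


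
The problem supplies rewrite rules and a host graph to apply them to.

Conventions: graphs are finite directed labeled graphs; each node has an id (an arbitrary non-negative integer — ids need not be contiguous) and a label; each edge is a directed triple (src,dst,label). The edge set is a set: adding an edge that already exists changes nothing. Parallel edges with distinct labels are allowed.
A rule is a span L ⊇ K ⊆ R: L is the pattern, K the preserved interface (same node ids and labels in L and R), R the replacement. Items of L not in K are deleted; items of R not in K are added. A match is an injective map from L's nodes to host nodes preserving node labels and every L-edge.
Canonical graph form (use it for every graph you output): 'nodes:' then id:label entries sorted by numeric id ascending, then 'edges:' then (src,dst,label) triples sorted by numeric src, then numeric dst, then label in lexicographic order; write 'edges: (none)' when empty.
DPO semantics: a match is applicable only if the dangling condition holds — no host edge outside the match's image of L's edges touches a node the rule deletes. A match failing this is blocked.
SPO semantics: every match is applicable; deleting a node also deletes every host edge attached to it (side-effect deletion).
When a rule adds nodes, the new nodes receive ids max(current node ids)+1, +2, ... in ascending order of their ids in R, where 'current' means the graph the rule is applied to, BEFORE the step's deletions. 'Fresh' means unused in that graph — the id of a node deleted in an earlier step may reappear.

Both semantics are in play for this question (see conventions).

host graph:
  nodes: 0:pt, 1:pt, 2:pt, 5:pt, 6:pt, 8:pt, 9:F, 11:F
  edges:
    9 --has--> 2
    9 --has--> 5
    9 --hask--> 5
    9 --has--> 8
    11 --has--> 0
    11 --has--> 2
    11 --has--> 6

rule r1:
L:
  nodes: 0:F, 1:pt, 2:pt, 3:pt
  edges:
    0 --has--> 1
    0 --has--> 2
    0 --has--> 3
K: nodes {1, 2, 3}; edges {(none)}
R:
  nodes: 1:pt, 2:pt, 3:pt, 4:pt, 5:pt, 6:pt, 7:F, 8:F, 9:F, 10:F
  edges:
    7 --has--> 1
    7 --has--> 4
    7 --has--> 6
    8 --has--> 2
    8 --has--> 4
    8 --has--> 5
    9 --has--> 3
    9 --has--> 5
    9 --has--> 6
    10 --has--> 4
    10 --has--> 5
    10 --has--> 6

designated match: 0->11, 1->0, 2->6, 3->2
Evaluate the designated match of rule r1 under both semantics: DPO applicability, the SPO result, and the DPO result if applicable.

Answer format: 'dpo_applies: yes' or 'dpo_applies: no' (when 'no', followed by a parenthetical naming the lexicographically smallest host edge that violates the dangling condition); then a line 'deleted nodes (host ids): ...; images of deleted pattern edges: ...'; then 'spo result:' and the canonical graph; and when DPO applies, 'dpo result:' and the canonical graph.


dpo_applies: yes
deleted nodes (host ids): 11; images of deleted pattern edges: (11,0,has); (11,2,has); (11,6,has)
spo result:
nodes: 0:pt, 1:pt, 2:pt, 5:pt, 6:pt, 8:pt, 9:F, 12:pt, 13:pt, 14:pt, 15:F, 16:F, 17:F, 18:F
edges: (9,2,has); (9,5,has); (9,5,hask); (9,8,has); (15,0,has); (15,12,has); (15,14,has); (16,6,has); (16,12,has); (16,13,has); (17,2,has); (17,13,has); (17,14,has); (18,12,has); (18,13,has); (18,14,has)
dpo result:
nodes: 0:pt, 1:pt, 2:pt, 5:pt, 6:pt, 8:pt, 9:F, 12:pt, 13:pt, 14:pt, 15:F, 16:F, 17:F, 18:F
edges: (9,2,has); (9,5,has); (9,5,hask); (9,8,has); (15,0,has); (15,12,has); (15,14,has); (16,6,has); (16,12,has); (16,13,has); (17,2,has); (17,13,has); (17,14,has); (18,12,has); (18,13,has); (18,14,has)


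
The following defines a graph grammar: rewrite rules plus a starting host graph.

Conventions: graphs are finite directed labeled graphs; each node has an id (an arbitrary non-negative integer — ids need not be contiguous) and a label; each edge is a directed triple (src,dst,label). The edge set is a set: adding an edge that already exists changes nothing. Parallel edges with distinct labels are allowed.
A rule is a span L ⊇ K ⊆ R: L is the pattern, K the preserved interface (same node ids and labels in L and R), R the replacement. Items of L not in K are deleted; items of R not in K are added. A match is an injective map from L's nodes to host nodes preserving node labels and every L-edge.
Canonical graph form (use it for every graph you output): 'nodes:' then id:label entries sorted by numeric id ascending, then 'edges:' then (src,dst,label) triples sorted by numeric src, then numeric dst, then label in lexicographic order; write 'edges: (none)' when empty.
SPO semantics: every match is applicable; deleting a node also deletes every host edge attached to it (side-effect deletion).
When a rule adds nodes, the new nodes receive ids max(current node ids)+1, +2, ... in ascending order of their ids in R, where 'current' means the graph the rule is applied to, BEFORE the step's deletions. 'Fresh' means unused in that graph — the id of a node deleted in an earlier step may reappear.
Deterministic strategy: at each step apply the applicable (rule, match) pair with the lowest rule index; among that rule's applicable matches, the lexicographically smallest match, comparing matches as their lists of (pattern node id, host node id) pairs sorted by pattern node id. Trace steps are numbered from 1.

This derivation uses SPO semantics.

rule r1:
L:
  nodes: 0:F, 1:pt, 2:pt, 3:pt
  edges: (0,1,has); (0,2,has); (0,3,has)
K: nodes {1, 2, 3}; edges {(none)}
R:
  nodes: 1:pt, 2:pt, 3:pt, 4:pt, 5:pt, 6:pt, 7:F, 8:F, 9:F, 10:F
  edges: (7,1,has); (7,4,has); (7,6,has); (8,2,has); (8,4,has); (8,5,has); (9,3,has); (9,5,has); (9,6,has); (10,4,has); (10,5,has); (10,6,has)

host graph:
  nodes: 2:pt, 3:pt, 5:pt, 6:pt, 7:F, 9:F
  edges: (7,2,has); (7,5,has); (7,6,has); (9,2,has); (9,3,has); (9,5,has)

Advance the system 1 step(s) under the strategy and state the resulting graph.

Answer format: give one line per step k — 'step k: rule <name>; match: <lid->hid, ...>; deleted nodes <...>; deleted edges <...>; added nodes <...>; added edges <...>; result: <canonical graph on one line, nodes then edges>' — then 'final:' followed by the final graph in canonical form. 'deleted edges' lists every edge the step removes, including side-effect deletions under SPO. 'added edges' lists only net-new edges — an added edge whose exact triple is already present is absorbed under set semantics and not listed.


step 1: rule r1; match: 0->7, 1->2, 2->5, 3->6; deleted nodes 7; deleted edges (7,2,has); (7,5,has); (7,6,has); added nodes 10, 11, 12, 13, 14, 15, 16; added edges (13,2,has); (13,10,has); (13,12,has); (14,5,has); (14,10,has); (14,11,has); (15,6,has); (15,11,has); (15,12,has); (16,10,has); (16,11,has); (16,12,has); result: nodes: 2:pt, 3:pt, 5:pt, 6:pt, 9:F, 10:pt, 11:pt, 12:pt, 13:F, 14:F, 15:F, 16:F edges: (9,2,has); (9,3,has); (9,5,has); (13,2,has); (13,10,has); (13,12,has); (14,5,has); (14,10,has); (14,11,has); (15,6,has); (15,11,has); (15,12,has); (16,10,has); (16,11,has); (16,12,has)
final:
nodes: 2:pt, 3:pt, 5:pt, 6:pt, 9:F, 10:pt, 11:pt, 12:pt, 13:F, 14:F, 15:F, 16:F
edges: (9,2,has); (9,3,has); (9,5,has); (13,2,has); (13,10,has); (13,12,has); (14,5,has); (14,10,has); (14,11,has); (15,6,has); (15,11,has); (15,12,has); (16,10,has); (16,11,has); (16,12,has)
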